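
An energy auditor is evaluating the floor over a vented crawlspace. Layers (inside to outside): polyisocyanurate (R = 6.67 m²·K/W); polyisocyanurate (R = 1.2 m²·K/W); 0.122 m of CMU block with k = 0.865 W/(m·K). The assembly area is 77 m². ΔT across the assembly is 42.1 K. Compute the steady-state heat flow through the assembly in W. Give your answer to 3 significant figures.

405 W

0.122/0.865 = 0.141
R_total = 6.67 + 1.2 + 0.141 = 8.011 m²·K/W
Q = A·ΔT/R = 77 × 42.1 / 8.011 = 404.7 W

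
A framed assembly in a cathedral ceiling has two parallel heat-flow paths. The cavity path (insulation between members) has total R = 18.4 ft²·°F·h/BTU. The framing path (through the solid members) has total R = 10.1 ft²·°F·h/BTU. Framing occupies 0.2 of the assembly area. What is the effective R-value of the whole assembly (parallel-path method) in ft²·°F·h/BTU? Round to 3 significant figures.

U_eff = 0.8/18.4 + 0.2/10.1 = 0.04348 + 0.0198 = 0.06328
R_eff = 1/U_eff = 15.8 ft²·°F·h/BTU

15.8 ft²·°F·h/BTU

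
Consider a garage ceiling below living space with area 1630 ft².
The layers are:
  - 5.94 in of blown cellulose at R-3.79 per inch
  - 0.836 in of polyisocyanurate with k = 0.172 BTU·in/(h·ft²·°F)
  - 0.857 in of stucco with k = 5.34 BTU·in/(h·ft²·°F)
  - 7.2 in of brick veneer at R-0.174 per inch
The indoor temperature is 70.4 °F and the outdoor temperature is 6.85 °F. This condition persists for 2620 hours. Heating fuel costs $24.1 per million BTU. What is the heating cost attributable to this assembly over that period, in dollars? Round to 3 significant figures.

227 dollars

5.94 × 3.79 = 22.51
0.836/0.172 = 4.86
0.857/5.34 = 0.1605
7.2 × 0.174 = 1.253
R_total = 22.51 + 4.86 + 0.1605 + 1.253 = 28.79 ft²·°F·h/BTU
Q = 1630 × (70.4 − 6.85) / 28.79 = 3598 BTU/h
E = 3598 × 2620 = 9428000 BTU
Cost = 9428000/10⁶ × 24.1 = $227.2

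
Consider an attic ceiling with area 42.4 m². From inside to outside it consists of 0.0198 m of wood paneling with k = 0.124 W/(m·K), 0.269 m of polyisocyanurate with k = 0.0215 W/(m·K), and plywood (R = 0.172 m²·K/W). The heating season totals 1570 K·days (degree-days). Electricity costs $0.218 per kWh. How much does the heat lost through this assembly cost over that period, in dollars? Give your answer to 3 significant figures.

0.0198/0.124 = 0.1597
0.269/0.0215 = 12.51
R_total = 0.1597 + 12.51 + 0.172 = 12.84 m²·K/W
E = A × HDD × 24 / R / 1000 = 42.4 × 1570 × 24 / 12.84 / 1000 = 124.4 kWh
Cost = 124.4 × 0.218 = $27.12

27.1 dollars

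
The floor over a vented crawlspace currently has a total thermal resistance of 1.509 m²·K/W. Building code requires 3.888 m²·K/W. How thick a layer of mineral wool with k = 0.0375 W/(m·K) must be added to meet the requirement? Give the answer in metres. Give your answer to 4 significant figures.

ΔR = 3.888 − 1.509 = 2.379 m²·K/W
L = ΔR × k = 2.379 × 0.0375 = 0.089213 m

0.08921 m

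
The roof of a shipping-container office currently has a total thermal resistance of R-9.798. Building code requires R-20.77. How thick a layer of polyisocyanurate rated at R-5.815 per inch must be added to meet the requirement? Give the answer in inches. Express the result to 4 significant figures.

1.887 in

ΔR = 20.77 − 9.798 = 10.972 ft²·°F·h/BTU
L = ΔR / (R/in) = 10.972/5.815 = 1.8868 in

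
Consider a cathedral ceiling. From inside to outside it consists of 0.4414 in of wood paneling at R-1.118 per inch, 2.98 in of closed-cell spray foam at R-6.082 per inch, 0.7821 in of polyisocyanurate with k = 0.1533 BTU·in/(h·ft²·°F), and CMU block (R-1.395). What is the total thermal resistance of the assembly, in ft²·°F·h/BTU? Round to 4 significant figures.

25.11 ft²·°F·h/BTU

0.4414 × 1.118 = 0.49349
2.98 × 6.082 = 18.124
0.7821/0.1533 = 5.1018
R_total = 0.49349 + 18.124 + 5.1018 + 1.395 = 25.115 ft²·°F·h/BTU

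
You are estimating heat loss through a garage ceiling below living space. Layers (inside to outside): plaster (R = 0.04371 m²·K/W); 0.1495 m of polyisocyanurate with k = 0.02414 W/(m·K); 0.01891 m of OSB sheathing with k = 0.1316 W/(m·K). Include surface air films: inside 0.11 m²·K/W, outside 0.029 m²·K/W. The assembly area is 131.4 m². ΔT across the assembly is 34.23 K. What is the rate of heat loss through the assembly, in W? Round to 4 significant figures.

689.9 W

0.1495/0.02414 = 6.193
0.01891/0.1316 = 0.14369
R_total = 0.11 + 0.04371 + 6.193 + 0.14369 + 0.029 = 6.5194 m²·K/W
Q = A·ΔT/R = 131.4 × 34.23 / 6.5194 = 689.91 W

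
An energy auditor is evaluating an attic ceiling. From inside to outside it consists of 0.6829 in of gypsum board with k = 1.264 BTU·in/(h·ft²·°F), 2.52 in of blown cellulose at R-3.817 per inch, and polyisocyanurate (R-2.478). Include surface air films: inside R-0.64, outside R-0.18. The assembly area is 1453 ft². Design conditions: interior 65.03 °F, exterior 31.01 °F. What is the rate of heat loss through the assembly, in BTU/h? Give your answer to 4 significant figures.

3673 BTU/h

0.6829/1.264 = 0.54027
2.52 × 3.817 = 9.6188
R_total = 0.64 + 0.54027 + 9.6188 + 2.478 + 0.18 = 13.457 ft²·°F·h/BTU
Q = A·ΔT/R = 1453 × (65.03 − 31.01) / 13.457 = 3673.2 BTU/h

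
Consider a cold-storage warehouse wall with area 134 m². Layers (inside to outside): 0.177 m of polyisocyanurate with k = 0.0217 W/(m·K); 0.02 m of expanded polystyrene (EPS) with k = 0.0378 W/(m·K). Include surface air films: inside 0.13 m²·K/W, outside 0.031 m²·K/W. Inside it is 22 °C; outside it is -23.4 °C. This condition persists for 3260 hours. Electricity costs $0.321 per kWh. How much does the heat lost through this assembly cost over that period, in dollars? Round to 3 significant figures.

0.177/0.0217 = 8.157
0.02/0.0378 = 0.5291
R_total = 0.13 + 8.157 + 0.5291 + 0.031 = 8.847 m²·K/W
Q = 134 × (22 − (-23.4)) / 8.847 = 687.7 W
E = 687.7 W × 3260 h / 1000 = 2242 kWh
Cost = 2242 × 0.321 = $719.6

720 dollars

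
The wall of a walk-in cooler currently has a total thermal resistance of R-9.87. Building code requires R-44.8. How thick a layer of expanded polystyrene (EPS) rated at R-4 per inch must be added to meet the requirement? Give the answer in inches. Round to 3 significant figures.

8.73 in

ΔR = 44.8 − 9.87 = 34.93 ft²·°F·h/BTU
L = ΔR / (R/in) = 34.93/4 = 8.732 in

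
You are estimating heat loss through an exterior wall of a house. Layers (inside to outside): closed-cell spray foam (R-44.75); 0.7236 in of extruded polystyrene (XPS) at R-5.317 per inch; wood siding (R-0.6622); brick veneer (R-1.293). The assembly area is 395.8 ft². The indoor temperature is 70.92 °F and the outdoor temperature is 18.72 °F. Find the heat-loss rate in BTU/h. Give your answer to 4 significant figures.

408.7 BTU/h

0.7236 × 5.317 = 3.8474
R_total = 44.75 + 3.8474 + 0.6622 + 1.293 = 50.553 ft²·°F·h/BTU
Q = A·ΔT/R = 395.8 × (70.92 − 18.72) / 50.553 = 408.7 BTU/h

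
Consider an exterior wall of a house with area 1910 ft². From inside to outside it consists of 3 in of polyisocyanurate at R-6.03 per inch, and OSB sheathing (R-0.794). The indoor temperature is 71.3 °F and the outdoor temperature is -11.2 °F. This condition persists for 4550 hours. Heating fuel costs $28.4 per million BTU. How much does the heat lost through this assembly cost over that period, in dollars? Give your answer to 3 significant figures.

1080 dollars

3 × 6.03 = 18.09
R_total = 18.09 + 0.794 = 18.88 ft²·°F·h/BTU
Q = 1910 × (71.3 − (-11.2)) / 18.88 = 8344 BTU/h
E = 8344 × 4550 = 37970000 BTU
Cost = 37970000/10⁶ × 28.4 = $1078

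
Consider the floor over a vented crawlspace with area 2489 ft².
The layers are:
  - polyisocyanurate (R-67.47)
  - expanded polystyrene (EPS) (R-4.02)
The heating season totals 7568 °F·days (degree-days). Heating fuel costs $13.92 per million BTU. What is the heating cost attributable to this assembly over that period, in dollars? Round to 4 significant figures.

88.03 dollars

R_total = 67.47 + 4.02 = 71.49 ft²·°F·h/BTU
E = A × HDD × 24 / R = 2489 × 7568 × 24 / 71.49 = 6323700 BTU
Cost = 6323700/10⁶ × 13.92 = $88.026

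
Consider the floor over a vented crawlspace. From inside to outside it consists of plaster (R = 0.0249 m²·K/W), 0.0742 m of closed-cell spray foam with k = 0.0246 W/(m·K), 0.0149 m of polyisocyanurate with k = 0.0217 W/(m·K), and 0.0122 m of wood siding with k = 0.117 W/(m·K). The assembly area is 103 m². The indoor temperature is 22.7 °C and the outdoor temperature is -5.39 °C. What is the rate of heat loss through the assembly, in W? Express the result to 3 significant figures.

0.0742/0.0246 = 3.016
0.0149/0.0217 = 0.6866
0.0122/0.117 = 0.1043
R_total = 0.0249 + 3.016 + 0.6866 + 0.1043 = 3.832 m²·K/W
Q = A·ΔT/R = 103 × (22.7 − (-5.39)) / 3.832 = 755 W

755 W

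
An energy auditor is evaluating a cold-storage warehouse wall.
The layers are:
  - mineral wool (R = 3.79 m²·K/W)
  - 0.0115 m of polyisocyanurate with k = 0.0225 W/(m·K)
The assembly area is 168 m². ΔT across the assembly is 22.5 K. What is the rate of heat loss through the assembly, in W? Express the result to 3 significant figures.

0.0115/0.0225 = 0.5111
R_total = 3.79 + 0.5111 = 4.301 m²·K/W
Q = A·ΔT/R = 168 × 22.5 / 4.301 = 878.8 W

879 W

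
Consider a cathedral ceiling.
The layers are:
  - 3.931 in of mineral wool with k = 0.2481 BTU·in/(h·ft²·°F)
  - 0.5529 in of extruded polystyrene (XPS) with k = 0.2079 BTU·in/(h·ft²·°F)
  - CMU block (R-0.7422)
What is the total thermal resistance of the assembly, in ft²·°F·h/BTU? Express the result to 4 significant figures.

3.931/0.2481 = 15.844
0.5529/0.2079 = 2.6595
R_total = 15.844 + 2.6595 + 0.7422 = 19.246 ft²·°F·h/BTU

19.25 ft²·°F·h/BTU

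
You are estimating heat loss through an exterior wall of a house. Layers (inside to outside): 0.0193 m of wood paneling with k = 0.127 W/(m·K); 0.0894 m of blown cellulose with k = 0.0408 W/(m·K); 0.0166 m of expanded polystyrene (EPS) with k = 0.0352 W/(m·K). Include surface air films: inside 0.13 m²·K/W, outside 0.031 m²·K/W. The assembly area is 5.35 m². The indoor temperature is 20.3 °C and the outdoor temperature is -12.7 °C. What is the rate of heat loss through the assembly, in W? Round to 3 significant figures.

59.3 W

0.0193/0.127 = 0.152
0.0894/0.0408 = 2.191
0.0166/0.0352 = 0.4716
R_total = 0.13 + 0.152 + 2.191 + 0.4716 + 0.031 = 2.976 m²·K/W
Q = A·ΔT/R = 5.35 × (20.3 − (-12.7)) / 2.976 = 59.33 W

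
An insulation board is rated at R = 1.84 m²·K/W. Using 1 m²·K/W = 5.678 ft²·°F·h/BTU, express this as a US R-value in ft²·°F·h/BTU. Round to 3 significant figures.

10.4 ft²·°F·h/BTU

R_US = 1.84 × 5.678 = 10.45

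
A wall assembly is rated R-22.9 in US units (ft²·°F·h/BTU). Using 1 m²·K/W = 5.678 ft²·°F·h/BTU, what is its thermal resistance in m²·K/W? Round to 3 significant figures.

4.03 m²·K/W

R_SI = 22.9/5.678 = 4.033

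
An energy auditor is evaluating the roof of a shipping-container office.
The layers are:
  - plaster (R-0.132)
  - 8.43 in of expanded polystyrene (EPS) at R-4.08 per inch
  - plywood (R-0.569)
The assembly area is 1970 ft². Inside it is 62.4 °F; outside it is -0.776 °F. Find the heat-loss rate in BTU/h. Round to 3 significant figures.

3550 BTU/h

8.43 × 4.08 = 34.39
R_total = 0.132 + 34.39 + 0.569 = 35.1 ft²·°F·h/BTU
Q = A·ΔT/R = 1970 × (62.4 − (-0.776)) / 35.1 = 3546 BTU/h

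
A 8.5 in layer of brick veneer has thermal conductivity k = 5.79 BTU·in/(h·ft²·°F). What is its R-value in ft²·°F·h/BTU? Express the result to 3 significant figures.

1.47 ft²·°F·h/BTU

R = L/k = 8.5/5.79 = 1.468 ft²·°F·h/BTU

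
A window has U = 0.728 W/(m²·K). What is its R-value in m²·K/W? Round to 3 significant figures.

R = 1/U = 1/0.728 = 1.374

1.37 m²·K/W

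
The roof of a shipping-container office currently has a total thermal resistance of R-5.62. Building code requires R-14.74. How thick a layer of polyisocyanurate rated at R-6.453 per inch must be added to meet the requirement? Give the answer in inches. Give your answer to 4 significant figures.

1.413 in

ΔR = 14.74 − 5.62 = 9.12 ft²·°F·h/BTU
L = ΔR / (R/in) = 9.12/6.453 = 1.4133 in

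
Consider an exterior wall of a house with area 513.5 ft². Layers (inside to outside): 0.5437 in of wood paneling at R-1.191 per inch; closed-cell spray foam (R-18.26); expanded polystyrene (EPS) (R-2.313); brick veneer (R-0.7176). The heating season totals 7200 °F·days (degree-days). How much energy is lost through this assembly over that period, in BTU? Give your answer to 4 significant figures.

4045000 BTU

0.5437 × 1.191 = 0.64755
R_total = 0.64755 + 18.26 + 2.313 + 0.7176 = 21.938 ft²·°F·h/BTU
E = A × HDD × 24 / R = 513.5 × 7200 × 24 / 21.938 = 4044700 BTU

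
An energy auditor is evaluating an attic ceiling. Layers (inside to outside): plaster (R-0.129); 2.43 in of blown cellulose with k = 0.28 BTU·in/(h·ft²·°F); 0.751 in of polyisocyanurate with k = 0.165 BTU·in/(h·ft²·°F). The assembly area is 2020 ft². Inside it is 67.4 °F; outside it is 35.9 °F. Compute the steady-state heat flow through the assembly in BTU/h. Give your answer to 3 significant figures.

4760 BTU/h

2.43/0.28 = 8.679
0.751/0.165 = 4.552
R_total = 0.129 + 8.679 + 4.552 = 13.36 ft²·°F·h/BTU
Q = A·ΔT/R = 2020 × (67.4 − 35.9) / 13.36 = 4763 BTU/h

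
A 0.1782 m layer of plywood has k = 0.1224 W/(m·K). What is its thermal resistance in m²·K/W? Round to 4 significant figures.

R = L/k = 0.1782/0.1224 = 1.4559 m²·K/W

1.456 m²·K/W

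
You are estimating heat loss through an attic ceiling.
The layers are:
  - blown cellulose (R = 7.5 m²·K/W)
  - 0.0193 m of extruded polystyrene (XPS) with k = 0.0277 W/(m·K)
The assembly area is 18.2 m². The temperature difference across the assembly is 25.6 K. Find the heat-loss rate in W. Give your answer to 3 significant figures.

56.8 W

0.0193/0.0277 = 0.6968
R_total = 7.5 + 0.6968 = 8.197 m²·K/W
Q = A·ΔT/R = 18.2 × 25.6 / 8.197 = 56.84 W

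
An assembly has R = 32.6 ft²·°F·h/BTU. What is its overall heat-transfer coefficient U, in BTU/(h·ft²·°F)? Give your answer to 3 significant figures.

0.0307 BTU/(h·ft²·°F)

U = 1/R = 1/32.6 = 0.03067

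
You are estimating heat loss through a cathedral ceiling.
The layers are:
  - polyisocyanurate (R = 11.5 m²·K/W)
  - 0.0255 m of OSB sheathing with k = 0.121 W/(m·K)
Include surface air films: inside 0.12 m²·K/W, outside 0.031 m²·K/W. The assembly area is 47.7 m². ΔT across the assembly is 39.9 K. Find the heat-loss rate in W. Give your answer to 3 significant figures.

160 W

0.0255/0.121 = 0.2107
R_total = 0.12 + 11.5 + 0.2107 + 0.031 = 11.86 m²·K/W
Q = A·ΔT/R = 47.7 × 39.9 / 11.86 = 160.5 W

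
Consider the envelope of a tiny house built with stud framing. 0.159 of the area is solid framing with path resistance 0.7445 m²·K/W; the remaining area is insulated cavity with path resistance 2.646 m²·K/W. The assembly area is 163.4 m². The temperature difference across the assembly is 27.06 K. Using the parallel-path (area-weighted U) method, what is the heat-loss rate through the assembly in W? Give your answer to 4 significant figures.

2350 W

U_eff = 0.841/2.646 + 0.159/0.7445 = 0.31784 + 0.21357 = 0.5314
R_eff = 1/U_eff = 1.8818 m²·K/W
Q = 163.4 × 27.06 / 1.8818 = 2349.7 W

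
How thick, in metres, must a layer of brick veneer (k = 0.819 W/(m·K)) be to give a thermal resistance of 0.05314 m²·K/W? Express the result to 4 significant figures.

L = R·k = 0.05314 × 0.819 = 0.043522 m

0.04352 m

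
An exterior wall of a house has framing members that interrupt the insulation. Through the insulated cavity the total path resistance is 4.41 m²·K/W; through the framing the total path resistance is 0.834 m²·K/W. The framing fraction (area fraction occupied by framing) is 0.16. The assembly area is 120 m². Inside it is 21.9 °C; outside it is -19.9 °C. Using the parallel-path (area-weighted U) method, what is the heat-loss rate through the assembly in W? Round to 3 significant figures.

1920 W

U_eff = 0.84/4.41 + 0.16/0.834 = 0.1905 + 0.1918 = 0.3823
R_eff = 1/U_eff = 2.616 m²·K/W
Q = 120 × (21.9 − (-19.9)) / 2.616 = 1918 W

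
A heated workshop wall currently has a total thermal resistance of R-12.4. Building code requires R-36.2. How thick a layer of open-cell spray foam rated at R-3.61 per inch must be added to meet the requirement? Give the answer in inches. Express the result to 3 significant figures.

6.59 in

ΔR = 36.2 − 12.4 = 23.8 ft²·°F·h/BTU
L = ΔR / (R/in) = 23.8/3.61 = 6.593 in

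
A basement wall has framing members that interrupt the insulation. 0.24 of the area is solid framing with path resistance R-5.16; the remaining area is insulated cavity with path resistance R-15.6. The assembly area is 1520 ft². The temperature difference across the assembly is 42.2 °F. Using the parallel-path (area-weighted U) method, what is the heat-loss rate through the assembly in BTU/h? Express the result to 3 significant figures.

U_eff = 0.76/15.6 + 0.24/5.16 = 0.04872 + 0.04651 = 0.09523
R_eff = 1/U_eff = 10.5 ft²·°F·h/BTU
Q = 1520 × 42.2 / 10.5 = 6108 BTU/h

6110 BTU/h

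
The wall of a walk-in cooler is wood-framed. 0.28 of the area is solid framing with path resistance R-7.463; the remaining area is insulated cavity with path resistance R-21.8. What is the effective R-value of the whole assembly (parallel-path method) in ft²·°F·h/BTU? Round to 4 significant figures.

U_eff = 0.72/21.8 + 0.28/7.463 = 0.033028 + 0.037518 = 0.070546
R_eff = 1/U_eff = 14.175 ft²·°F·h/BTU

14.18 ft²·°F·h/BTU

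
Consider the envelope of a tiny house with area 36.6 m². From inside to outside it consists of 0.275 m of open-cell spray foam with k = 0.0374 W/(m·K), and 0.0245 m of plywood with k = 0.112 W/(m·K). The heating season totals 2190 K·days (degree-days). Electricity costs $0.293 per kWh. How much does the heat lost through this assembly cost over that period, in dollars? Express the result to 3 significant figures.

0.275/0.0374 = 7.353
0.0245/0.112 = 0.2188
R_total = 7.353 + 0.2188 = 7.572 m²·K/W
E = A × HDD × 24 / R / 1000 = 36.6 × 2190 × 24 / 7.572 / 1000 = 254.1 kWh
Cost = 254.1 × 0.293 = $74.44

74.4 dollars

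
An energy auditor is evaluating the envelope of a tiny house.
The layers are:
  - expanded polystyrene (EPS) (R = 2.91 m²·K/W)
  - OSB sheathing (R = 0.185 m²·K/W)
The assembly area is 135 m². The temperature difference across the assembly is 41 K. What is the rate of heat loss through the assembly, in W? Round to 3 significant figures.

R_total = 2.91 + 0.185 = 3.095 m²·K/W
Q = A·ΔT/R = 135 × 41 / 3.095 = 1788 W

1790 W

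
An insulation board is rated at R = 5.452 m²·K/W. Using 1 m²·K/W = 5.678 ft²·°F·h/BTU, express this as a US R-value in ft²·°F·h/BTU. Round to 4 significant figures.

R_US = 5.452 × 5.678 = 30.956

30.96 ft²·°F·h/BTU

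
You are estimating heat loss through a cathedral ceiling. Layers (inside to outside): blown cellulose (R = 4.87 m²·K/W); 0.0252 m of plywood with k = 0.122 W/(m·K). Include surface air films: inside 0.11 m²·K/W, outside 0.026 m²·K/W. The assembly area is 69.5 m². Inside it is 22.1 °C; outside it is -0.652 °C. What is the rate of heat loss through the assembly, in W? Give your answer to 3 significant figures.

303 W

0.0252/0.122 = 0.2066
R_total = 0.11 + 4.87 + 0.2066 + 0.026 = 5.213 m²·K/W
Q = A·ΔT/R = 69.5 × (22.1 − (-0.652)) / 5.213 = 303.4 W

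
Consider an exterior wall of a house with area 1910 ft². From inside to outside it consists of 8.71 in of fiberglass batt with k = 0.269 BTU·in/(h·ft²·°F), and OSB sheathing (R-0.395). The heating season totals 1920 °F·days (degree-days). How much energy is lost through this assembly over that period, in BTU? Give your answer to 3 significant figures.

8.71/0.269 = 32.38
R_total = 32.38 + 0.395 = 32.77 ft²·°F·h/BTU
E = A × HDD × 24 / R = 1910 × 1920 × 24 / 32.77 = 2685000 BTU

2690000 BTU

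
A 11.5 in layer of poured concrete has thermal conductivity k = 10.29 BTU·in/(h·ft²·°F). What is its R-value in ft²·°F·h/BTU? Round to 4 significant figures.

1.118 ft²·°F·h/BTU

R = L/k = 11.5/10.29 = 1.1176 ft²·°F·h/BTU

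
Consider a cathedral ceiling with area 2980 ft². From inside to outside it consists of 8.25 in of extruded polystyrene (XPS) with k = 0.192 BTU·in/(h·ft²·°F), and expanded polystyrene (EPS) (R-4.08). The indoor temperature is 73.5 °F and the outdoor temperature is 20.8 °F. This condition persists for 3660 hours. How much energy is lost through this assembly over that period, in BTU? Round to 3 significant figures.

8.25/0.192 = 42.97
R_total = 42.97 + 4.08 = 47.05 ft²·°F·h/BTU
Q = 2980 × (73.5 − 20.8) / 47.05 = 3338 BTU/h
E = 3338 × 3660 = 12220000 BTU

12200000 BTU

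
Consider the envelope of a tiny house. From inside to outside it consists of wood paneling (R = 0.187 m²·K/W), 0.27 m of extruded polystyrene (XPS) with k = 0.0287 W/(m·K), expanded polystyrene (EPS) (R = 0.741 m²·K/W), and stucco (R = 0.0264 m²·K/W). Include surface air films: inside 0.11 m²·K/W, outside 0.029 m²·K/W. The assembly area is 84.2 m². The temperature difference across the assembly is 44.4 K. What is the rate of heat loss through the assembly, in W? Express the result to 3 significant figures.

356 W

0.27/0.0287 = 9.408
R_total = 0.11 + 0.187 + 9.408 + 0.741 + 0.0264 + 0.029 = 10.5 m²·K/W
Q = A·ΔT/R = 84.2 × 44.4 / 10.5 = 356 W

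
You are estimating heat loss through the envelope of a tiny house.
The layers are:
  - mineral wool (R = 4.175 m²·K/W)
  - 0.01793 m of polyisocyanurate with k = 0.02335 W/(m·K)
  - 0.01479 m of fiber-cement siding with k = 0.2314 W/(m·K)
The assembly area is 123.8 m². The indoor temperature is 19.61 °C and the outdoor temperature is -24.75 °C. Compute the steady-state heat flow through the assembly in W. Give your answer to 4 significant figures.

0.01793/0.02335 = 0.76788
0.01479/0.2314 = 0.063915
R_total = 4.175 + 0.76788 + 0.063915 = 5.0068 m²·K/W
Q = A·ΔT/R = 123.8 × (19.61 − (-24.75)) / 5.0068 = 1096.9 W

1097 W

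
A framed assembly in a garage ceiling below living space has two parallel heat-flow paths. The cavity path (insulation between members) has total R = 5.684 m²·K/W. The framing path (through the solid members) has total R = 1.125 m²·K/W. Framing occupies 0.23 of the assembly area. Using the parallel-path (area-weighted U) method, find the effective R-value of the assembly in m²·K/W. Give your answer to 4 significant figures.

2.942 m²·K/W

U_eff = 0.77/5.684 + 0.23/1.125 = 0.13547 + 0.20444 = 0.33991
R_eff = 1/U_eff = 2.9419 m²·K/W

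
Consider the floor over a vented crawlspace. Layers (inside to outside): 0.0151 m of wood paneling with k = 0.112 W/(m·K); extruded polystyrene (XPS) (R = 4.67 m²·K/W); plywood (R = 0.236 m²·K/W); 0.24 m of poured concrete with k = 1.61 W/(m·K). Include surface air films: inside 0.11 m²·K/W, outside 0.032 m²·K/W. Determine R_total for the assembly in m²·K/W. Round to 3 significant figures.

5.33 m²·K/W

0.0151/0.112 = 0.1348
0.24/1.61 = 0.1491
R_total = 0.11 + 0.1348 + 4.67 + 0.236 + 0.1491 + 0.032 = 5.332 m²·K/W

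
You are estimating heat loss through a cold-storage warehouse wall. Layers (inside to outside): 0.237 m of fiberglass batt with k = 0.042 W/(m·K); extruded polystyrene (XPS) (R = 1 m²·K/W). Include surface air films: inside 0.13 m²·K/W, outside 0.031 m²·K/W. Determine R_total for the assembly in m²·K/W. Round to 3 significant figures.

6.80 m²·K/W

0.237/0.042 = 5.643
R_total = 0.13 + 5.643 + 1 + 0.031 = 6.804 m²·K/W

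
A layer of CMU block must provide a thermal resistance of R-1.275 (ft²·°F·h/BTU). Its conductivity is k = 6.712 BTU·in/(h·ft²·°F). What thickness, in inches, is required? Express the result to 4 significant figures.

L = R × k = 1.275 × 6.712 = 8.5578 in

8.558 in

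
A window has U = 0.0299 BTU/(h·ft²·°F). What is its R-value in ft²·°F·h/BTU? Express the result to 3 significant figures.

R = 1/U = 1/0.0299 = 33.44

33.4 ft²·°F·h/BTU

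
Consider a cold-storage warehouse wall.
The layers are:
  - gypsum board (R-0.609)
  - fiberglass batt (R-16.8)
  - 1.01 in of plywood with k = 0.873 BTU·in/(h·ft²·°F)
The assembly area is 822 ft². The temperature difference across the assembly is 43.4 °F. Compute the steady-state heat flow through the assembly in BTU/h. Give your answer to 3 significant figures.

1.01/0.873 = 1.157
R_total = 0.609 + 16.8 + 1.157 = 18.57 ft²·°F·h/BTU
Q = A·ΔT/R = 822 × 43.4 / 18.57 = 1922 BTU/h

1920 BTU/h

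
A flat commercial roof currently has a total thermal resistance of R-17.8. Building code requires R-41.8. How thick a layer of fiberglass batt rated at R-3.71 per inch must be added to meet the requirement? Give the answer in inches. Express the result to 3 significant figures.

6.47 in

ΔR = 41.8 − 17.8 = 24 ft²·°F·h/BTU
L = ΔR / (R/in) = 24/3.71 = 6.469 in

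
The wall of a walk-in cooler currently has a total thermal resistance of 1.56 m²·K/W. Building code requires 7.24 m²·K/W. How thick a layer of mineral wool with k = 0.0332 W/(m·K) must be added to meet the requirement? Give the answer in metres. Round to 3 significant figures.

ΔR = 7.24 − 1.56 = 5.68 m²·K/W
L = ΔR × k = 5.68 × 0.0332 = 0.1886 m

0.189 m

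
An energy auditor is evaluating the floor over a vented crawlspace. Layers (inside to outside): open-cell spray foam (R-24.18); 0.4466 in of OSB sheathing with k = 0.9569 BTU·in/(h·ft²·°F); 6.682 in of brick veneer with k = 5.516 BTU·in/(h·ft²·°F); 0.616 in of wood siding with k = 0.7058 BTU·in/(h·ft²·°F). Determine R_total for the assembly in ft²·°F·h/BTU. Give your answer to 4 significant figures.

0.4466/0.9569 = 0.46672
6.682/5.516 = 1.2114
0.616/0.7058 = 0.87277
R_total = 24.18 + 0.46672 + 1.2114 + 0.87277 = 26.731 ft²·°F·h/BTU

26.73 ft²·°F·h/BTU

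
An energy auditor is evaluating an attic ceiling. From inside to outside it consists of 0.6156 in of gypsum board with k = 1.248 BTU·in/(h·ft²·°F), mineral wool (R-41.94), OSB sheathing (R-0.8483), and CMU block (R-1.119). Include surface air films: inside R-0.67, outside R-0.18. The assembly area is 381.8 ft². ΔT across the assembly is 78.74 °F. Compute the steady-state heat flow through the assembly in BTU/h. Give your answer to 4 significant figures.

0.6156/1.248 = 0.49327
R_total = 0.67 + 0.49327 + 41.94 + 0.8483 + 1.119 + 0.18 = 45.251 ft²·°F·h/BTU
Q = A·ΔT/R = 381.8 × 78.74 / 45.251 = 664.37 BTU/h

664.4 BTU/h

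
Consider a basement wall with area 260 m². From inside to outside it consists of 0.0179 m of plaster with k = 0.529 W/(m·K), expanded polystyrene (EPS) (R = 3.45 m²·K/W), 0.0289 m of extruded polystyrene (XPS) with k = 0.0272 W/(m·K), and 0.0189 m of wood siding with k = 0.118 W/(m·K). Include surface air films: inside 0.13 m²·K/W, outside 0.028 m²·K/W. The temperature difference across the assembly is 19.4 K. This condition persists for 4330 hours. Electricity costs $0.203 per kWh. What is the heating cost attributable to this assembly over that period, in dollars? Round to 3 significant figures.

0.0179/0.529 = 0.03384
0.0289/0.0272 = 1.062
0.0189/0.118 = 0.1602
R_total = 0.13 + 0.03384 + 3.45 + 1.062 + 0.1602 + 0.028 = 4.865 m²·K/W
Q = 260 × 19.4 / 4.865 = 1037 W
E = 1037 W × 4330 h / 1000 = 4490 kWh
Cost = 4490 × 0.203 = $911.4

911 dollars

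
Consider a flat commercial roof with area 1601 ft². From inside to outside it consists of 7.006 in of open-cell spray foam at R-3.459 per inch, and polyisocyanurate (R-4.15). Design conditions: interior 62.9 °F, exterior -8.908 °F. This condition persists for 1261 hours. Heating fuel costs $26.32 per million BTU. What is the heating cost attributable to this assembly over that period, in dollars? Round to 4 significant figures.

134.4 dollars

7.006 × 3.459 = 24.234
R_total = 24.234 + 4.15 = 28.384 ft²·°F·h/BTU
Q = 1601 × (62.9 − (-8.908)) / 28.384 = 4050.4 BTU/h
E = 4050.4 × 1261 = 5107500 BTU
Cost = 5107500/10⁶ × 26.32 = $134.43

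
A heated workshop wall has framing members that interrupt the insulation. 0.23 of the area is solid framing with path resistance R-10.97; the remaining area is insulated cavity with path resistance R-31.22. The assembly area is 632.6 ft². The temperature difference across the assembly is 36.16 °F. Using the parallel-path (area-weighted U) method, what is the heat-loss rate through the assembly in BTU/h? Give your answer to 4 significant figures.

1044 BTU/h

U_eff = 0.77/31.22 + 0.23/10.97 = 0.024664 + 0.020966 = 0.04563
R_eff = 1/U_eff = 21.915 ft²·°F·h/BTU
Q = 632.6 × 36.16 / 21.915 = 1043.8 BTU/h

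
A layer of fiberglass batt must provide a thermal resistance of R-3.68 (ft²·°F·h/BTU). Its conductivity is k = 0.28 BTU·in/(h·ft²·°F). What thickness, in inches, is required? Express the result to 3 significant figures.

L = R × k = 3.68 × 0.28 = 1.03 in

1.03 in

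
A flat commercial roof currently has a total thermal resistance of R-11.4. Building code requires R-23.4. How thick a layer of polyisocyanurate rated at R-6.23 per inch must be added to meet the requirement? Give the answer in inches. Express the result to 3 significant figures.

1.93 in

ΔR = 23.4 − 11.4 = 12 ft²·°F·h/BTU
L = ΔR / (R/in) = 12/6.23 = 1.926 in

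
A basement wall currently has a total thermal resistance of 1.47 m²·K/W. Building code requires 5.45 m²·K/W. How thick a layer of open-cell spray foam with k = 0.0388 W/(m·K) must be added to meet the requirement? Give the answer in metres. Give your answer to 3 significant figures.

0.154 m

ΔR = 5.45 − 1.47 = 3.98 m²·K/W
L = ΔR × k = 3.98 × 0.0388 = 0.1544 m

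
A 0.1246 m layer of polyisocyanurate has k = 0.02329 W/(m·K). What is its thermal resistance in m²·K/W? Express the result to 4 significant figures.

5.350 m²·K/W

R = L/k = 0.1246/0.02329 = 5.3499 m²·K/W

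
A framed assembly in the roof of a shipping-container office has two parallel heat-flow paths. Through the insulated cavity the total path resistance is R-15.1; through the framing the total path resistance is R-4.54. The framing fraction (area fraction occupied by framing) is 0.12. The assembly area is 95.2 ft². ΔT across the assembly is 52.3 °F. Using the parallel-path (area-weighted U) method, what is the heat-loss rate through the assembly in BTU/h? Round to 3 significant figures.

U_eff = 0.88/15.1 + 0.12/4.54 = 0.05828 + 0.02643 = 0.08471
R_eff = 1/U_eff = 11.81 ft²·°F·h/BTU
Q = 95.2 × 52.3 / 11.81 = 421.8 BTU/h

422 BTU/h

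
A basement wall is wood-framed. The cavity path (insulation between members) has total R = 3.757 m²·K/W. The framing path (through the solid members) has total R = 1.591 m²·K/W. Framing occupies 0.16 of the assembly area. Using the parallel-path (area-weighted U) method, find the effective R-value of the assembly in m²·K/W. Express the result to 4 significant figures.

3.085 m²·K/W

U_eff = 0.84/3.757 + 0.16/1.591 = 0.22358 + 0.10057 = 0.32415
R_eff = 1/U_eff = 3.085 m²·K/W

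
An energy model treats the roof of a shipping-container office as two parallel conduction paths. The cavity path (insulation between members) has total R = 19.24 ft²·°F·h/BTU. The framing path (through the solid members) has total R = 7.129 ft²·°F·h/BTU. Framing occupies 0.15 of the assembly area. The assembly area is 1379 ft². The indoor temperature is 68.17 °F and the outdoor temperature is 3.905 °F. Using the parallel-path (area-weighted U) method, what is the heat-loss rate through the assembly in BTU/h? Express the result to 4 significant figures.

U_eff = 0.85/19.24 + 0.15/7.129 = 0.044179 + 0.021041 = 0.06522
R_eff = 1/U_eff = 15.333 ft²·°F·h/BTU
Q = 1379 × (68.17 − 3.905) / 15.333 = 5779.9 BTU/h

5780 BTU/h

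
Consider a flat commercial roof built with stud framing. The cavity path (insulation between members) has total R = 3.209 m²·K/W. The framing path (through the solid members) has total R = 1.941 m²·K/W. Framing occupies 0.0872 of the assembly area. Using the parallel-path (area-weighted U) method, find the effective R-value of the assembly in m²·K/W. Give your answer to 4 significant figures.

U_eff = 0.9128/3.209 + 0.0872/1.941 = 0.28445 + 0.044925 = 0.32938
R_eff = 1/U_eff = 3.0361 m²·K/W

3.036 m²·K/W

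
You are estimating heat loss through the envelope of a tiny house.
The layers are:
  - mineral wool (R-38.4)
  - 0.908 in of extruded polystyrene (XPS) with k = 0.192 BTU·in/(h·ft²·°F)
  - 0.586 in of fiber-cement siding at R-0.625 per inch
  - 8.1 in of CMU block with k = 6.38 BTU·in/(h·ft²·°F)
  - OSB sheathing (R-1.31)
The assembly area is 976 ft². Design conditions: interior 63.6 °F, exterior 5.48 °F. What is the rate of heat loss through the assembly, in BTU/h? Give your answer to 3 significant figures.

1230 BTU/h

0.908/0.192 = 4.729
0.586 × 0.625 = 0.3662
8.1/6.38 = 1.27
R_total = 38.4 + 4.729 + 0.3662 + 1.27 + 1.31 = 46.08 ft²·°F·h/BTU
Q = A·ΔT/R = 976 × (63.6 − 5.48) / 46.08 = 1231 BTU/h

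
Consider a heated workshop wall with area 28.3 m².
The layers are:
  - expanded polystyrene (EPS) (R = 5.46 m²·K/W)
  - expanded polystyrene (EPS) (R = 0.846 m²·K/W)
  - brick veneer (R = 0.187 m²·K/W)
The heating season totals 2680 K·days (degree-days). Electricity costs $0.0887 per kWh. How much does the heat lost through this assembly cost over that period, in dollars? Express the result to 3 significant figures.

R_total = 5.46 + 0.846 + 0.187 = 6.493 m²·K/W
E = A × HDD × 24 / R / 1000 = 28.3 × 2680 × 24 / 6.493 / 1000 = 280.3 kWh
Cost = 280.3 × 0.0887 = $24.87

24.9 dollars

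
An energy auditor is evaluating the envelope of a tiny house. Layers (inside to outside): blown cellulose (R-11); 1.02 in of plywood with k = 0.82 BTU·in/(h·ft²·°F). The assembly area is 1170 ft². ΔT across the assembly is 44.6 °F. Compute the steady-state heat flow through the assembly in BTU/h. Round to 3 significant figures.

1.02/0.82 = 1.244
R_total = 11 + 1.244 = 12.24 ft²·°F·h/BTU
Q = A·ΔT/R = 1170 × 44.6 / 12.24 = 4262 BTU/h

4260 BTU/h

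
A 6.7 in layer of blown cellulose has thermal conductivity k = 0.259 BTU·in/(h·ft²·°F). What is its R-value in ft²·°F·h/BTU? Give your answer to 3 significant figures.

R = L/k = 6.7/0.259 = 25.87 ft²·°F·h/BTU

25.9 ft²·°F·h/BTU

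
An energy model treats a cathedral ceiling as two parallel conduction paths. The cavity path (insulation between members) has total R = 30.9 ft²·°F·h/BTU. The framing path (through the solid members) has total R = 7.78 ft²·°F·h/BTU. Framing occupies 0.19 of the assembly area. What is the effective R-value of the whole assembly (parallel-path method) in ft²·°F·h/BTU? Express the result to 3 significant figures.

U_eff = 0.81/30.9 + 0.19/7.78 = 0.02621 + 0.02442 = 0.05064
R_eff = 1/U_eff = 19.75 ft²·°F·h/BTU

19.7 ft²·°F·h/BTU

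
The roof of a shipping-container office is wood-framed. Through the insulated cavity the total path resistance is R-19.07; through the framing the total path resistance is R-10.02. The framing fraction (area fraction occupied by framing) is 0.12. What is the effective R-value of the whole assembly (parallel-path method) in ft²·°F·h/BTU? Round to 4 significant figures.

17.21 ft²·°F·h/BTU

U_eff = 0.88/19.07 + 0.12/10.02 = 0.046146 + 0.011976 = 0.058122
R_eff = 1/U_eff = 17.205 ft²·°F·h/BTU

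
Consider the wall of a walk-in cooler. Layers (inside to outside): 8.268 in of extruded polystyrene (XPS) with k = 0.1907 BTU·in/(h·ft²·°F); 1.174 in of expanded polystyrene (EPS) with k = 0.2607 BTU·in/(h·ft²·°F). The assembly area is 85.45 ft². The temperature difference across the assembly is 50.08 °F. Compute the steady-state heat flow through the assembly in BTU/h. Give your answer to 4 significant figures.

8.268/0.1907 = 43.356
1.174/0.2607 = 4.5033
R_total = 43.356 + 4.5033 = 47.859 ft²·°F·h/BTU
Q = A·ΔT/R = 85.45 × 50.08 / 47.859 = 89.415 BTU/h

89.41 BTU/h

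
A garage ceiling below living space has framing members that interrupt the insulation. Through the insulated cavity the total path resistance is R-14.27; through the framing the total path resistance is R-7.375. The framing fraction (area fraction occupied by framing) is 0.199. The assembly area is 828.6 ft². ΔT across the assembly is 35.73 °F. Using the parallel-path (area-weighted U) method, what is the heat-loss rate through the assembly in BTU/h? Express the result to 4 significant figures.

2461 BTU/h

U_eff = 0.801/14.27 + 0.199/7.375 = 0.056132 + 0.026983 = 0.083115
R_eff = 1/U_eff = 12.032 ft²·°F·h/BTU
Q = 828.6 × 35.73 / 12.032 = 2460.7 BTU/h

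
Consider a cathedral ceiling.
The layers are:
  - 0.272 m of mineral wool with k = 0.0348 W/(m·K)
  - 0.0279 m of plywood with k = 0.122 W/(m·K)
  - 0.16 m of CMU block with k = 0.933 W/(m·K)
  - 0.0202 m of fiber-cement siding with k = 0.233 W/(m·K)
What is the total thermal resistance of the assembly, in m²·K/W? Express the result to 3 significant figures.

0.272/0.0348 = 7.816
0.0279/0.122 = 0.2287
0.16/0.933 = 0.1715
0.0202/0.233 = 0.0867
R_total = 7.816 + 0.2287 + 0.1715 + 0.0867 = 8.303 m²·K/W

8.30 m²·K/W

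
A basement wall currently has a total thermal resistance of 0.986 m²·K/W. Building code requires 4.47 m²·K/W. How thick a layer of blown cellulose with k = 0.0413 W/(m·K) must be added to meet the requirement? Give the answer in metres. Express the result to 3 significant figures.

0.144 m

ΔR = 4.47 − 0.986 = 3.484 m²·K/W
L = ΔR × k = 3.484 × 0.0413 = 0.1439 m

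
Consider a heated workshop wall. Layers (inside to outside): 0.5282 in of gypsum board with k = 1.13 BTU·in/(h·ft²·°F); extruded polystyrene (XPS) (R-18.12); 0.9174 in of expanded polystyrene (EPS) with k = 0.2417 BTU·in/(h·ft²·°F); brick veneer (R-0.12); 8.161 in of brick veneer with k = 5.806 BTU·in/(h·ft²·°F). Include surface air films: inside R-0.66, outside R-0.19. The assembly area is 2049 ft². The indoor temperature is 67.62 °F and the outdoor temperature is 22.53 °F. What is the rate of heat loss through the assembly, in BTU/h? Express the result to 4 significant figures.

0.5282/1.13 = 0.46743
0.9174/0.2417 = 3.7956
8.161/5.806 = 1.4056
R_total = 0.66 + 0.46743 + 18.12 + 3.7956 + 0.12 + 1.4056 + 0.19 = 24.759 ft²·°F·h/BTU
Q = A·ΔT/R = 2049 × (67.62 − 22.53) / 24.759 = 3731.6 BTU/h

3732 BTU/h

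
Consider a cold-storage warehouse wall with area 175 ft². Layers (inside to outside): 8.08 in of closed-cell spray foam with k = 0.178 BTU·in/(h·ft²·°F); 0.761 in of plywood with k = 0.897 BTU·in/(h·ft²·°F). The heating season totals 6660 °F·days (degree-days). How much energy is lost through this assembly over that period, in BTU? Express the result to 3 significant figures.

605000 BTU

8.08/0.178 = 45.39
0.761/0.897 = 0.8484
R_total = 45.39 + 0.8484 = 46.24 ft²·°F·h/BTU
E = A × HDD × 24 / R = 175 × 6660 × 24 / 46.24 = 604900 BTU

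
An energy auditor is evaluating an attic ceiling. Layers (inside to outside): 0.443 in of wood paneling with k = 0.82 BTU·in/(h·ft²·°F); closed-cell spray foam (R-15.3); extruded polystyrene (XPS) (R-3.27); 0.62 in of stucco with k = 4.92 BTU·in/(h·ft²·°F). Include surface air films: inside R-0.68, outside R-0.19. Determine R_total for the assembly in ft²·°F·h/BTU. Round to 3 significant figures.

20.1 ft²·°F·h/BTU

0.443/0.82 = 0.5402
0.62/4.92 = 0.126
R_total = 0.68 + 0.5402 + 15.3 + 3.27 + 0.126 + 0.19 = 20.11 ft²·°F·h/BTU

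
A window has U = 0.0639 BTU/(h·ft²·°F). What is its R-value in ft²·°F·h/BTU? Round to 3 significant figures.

R = 1/U = 1/0.0639 = 15.65

15.6 ft²·°F·h/BTU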